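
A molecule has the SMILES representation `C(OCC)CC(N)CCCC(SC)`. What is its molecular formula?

Atom tally by fragment:
  C2H5OCH2 → C:3 H:7 O:1
  CH2 → C:1 H:2
  CH(NH2) → C:1 H:3 N:1
  CH2 → C:1 H:2
  CH2 → C:1 H:2
  CH2 → C:1 H:2
  CH2SCH3 → C:2 H:5 S:1
Element totals:
  C: 10
  H: 23
  N: 1
  O: 1
  S: 1

C10H23NOS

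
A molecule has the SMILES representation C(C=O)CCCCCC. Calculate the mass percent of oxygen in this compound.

12.48%

Atom tally by fragment:
  OHCCH2 → C:2 H:3 O:1
  CH2 → C:1 H:2
  CH2 → C:1 H:2
  CH2 → C:1 H:2
  CH2 → C:1 H:2
  CH2 → C:1 H:2
  CH3 → C:1 H:3
Element totals:
  C: 8
  H: 16
  O: 1
Molecular formula: C8H16O.
Molar mass = 128.215 g/mol.
Mass from O: 1 × 15.999 = 15.999 g/mol.
%O = 15.999 / 128.215 × 100 = 12.48%.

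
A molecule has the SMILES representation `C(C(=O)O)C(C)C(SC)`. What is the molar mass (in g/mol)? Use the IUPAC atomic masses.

Atom tally by fragment:
  HOOCCH2 → C:2 H:3 O:2
  CH(CH3) → C:2 H:4
  CH2SCH3 → C:2 H:5 S:1
Element totals:
  C: 6
  H: 12
  O: 2
  S: 1
Molecular formula: C6H12O2S.
  M = 6(12.011) + 12(1.008) + 2(15.999) + 32.06
    = 72.066 + 12.096 + 31.998 + 32.060 = 148.220

148.22 g/mol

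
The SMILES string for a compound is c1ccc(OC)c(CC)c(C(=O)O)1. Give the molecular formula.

C10H12O3

Atom tally by fragment:
  benzene ring core → C:6 H:6
  (− 3 ring H displaced by substituents)
  + OCH3 → C:1 H:3 O:1
  + C2H5 → C:2 H:5
  + COOH → C:1 H:1 O:2
Element totals:
  C: 10
  H: 12
  O: 3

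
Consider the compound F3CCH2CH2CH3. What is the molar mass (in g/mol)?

Element totals:
  C: 4
  H: 7
  F: 3
Molecular formula: C4H7F3.
  M = 4(12.011) + 7(1.008) + 3(18.998)
    = 48.044 + 7.056 + 56.994 = 112.094

112.09 g/mol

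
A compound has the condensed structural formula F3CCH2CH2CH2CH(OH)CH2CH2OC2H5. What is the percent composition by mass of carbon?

50.46%

Atom tally by fragment:
  F3CCH2 → C:2 H:2 F:3
  CH2 → C:1 H:2
  CH2 → C:1 H:2
  CH(OH) → C:1 H:2 O:1
  CH2 → C:1 H:2
  CH2OC2H5 → C:3 H:7 O:1
Element totals:
  C: 9
  H: 17
  F: 3
  O: 2
Molecular formula: C9H17F3O2.
Molar mass = 214.227 g/mol.
Mass from C: 9 × 12.011 = 108.099 g/mol.
%C = 108.099 / 214.227 × 100 = 50.46%.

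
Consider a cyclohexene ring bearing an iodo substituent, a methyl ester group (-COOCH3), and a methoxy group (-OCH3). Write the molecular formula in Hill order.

C9H13IO3

Atom tally by fragment:
  cyclohexene ring core → C:6 H:10
  (− 3 ring H displaced by substituents)
  + I → I:1
  + COOCH3 → C:2 H:3 O:2
  + OCH3 → C:1 H:3 O:1
Element totals:
  C: 9
  H: 13
  I: 1
  O: 3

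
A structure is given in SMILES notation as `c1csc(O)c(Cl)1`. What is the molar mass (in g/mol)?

134.58 g/mol

Atom tally by fragment:
  thiophene ring core → C:4 H:4 S:1
  (− 2 ring H displaced by substituents)
  + OH → O:1 H:1
  + Cl → Cl:1
Element totals:
  C: 4
  H: 3
  Cl: 1
  O: 1
  S: 1
Molecular formula: C4H3ClOS.
  M = 4(12.011) + 3(1.008) + 35.45 + 15.999 + 32.06
    = 48.044 + 3.024 + 35.450 + 15.999 + 32.060 = 134.577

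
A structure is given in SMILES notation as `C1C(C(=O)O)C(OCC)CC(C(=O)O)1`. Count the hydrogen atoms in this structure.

Atom tally by fragment:
  cyclopentane ring core → C:5 H:10
  (− 3 ring H displaced by substituents)
  + COOH → C:1 H:1 O:2
  + OC2H5 → C:2 H:5 O:1
  + COOH → C:1 H:1 O:2
Element totals:
  C: 9
  H: 14
  O: 5

14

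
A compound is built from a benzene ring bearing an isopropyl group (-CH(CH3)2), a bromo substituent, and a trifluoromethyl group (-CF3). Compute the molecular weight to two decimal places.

Atom tally by fragment:
  benzene ring core → C:6 H:6
  (− 3 ring H displaced by substituents)
  + CH(CH3)2 → C:3 H:7
  + Br → Br:1
  + CF3 → C:1 F:3
Element totals:
  C: 10
  H: 10
  Br: 1
  F: 3
Molecular formula: C10H10BrF3.
  M = 10(12.011) + 10(1.008) + 79.904 + 3(18.998)
    = 120.110 + 10.080 + 79.904 + 56.994 = 267.088

267.09 g/mol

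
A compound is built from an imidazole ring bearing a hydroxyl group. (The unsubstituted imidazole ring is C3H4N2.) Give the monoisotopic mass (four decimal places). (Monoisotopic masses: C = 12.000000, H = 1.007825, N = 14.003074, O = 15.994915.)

Atom tally by fragment:
  imidazole ring core → C:3 H:4 N:2
  (− 1 ring H displaced by substituents)
  + OH → O:1 H:1
Element totals:
  C: 3
  H: 4
  N: 2
  O: 1
Molecular formula: C3H4N2O.
  M = 3(12.0) + 4(1.007825) + 2(14.003074) + 15.994915
    = 36.000000 + 4.031300 + 28.006148 + 15.994915 = 84.032363

84.0324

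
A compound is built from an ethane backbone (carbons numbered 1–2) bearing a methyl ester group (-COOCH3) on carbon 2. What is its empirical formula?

Atom tally by fragment:
  CH3 → C:1 H:3
  CH2COOCH3 → C:3 H:5 O:2
Element totals:
  C: 4
  H: 8
  O: 2
Molecular formula: C4H8O2.
gcd of subscripts = 2; dividing each by 2:
  C: 4/2 = 2
  H: 8/2 = 4
  O: 2/2 = 1

C2H4O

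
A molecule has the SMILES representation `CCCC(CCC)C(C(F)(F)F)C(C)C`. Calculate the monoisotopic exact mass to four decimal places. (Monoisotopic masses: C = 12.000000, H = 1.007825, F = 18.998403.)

Atom tally by fragment:
  CH3 → C:1 H:3
  CH2 → C:1 H:2
  CH2 → C:1 H:2
  CH(CH2CH2CH3) → C:4 H:8
  CH(CF3) → C:2 H:1 F:3
  CH(CH3) → C:2 H:4
  CH3 → C:1 H:3
Element totals:
  C: 12
  H: 23
  F: 3
Molecular formula: C12H23F3.
  M = 12(12.0) + 23(1.007825) + 3(18.998403)
    = 144.000000 + 23.179975 + 56.995209 = 224.175184

224.1752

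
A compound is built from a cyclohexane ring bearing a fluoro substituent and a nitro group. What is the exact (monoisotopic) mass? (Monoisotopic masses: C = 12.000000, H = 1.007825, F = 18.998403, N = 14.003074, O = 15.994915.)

Atom tally by fragment:
  cyclohexane ring core → C:6 H:12
  (− 2 ring H displaced by substituents)
  + F → F:1
  + NO2 → N:1 O:2
Element totals:
  C: 6
  H: 10
  F: 1
  N: 1
  O: 2
Molecular formula: C6H10FNO2.
  M = 6(12.0) + 10(1.007825) + 18.998403 + 14.003074 + 2(15.994915)
    = 72.000000 + 10.078250 + 18.998403 + 14.003074 + 31.989830 = 147.069557

147.0696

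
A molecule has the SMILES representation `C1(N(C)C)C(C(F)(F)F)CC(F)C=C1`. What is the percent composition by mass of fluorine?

35.98%

Atom tally by fragment:
  cyclohexene ring core → C:6 H:10
  (− 3 ring H displaced by substituents)
  + N(CH3)2 → N:1 C:2 H:6
  + CF3 → C:1 F:3
  + F → F:1
Element totals:
  C: 9
  H: 13
  F: 4
  N: 1
Molecular formula: C9H13F4N.
Molar mass = 211.202 g/mol.
Mass from F: 4 × 18.998 = 75.992 g/mol.
%F = 75.992 / 211.202 × 100 = 35.98%.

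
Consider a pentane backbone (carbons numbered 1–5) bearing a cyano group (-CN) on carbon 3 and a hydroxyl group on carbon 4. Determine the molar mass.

Atom tally by fragment:
  CH3 → C:1 H:3
  CH2 → C:1 H:2
  CH(CN) → C:2 H:1 N:1
  CH(OH) → C:1 H:2 O:1
  CH3 → C:1 H:3
Element totals:
  C: 6
  H: 11
  N: 1
  O: 1
Molecular formula: C6H11NO.
  M = 6(12.011) + 11(1.008) + 14.007 + 15.999
    = 72.066 + 11.088 + 14.007 + 15.999 = 113.160

113.16 g/mol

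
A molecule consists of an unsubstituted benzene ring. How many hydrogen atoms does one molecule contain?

Atom tally by fragment:
  benzene ring core → C:6 H:6
Element totals:
  C: 6
  H: 6

6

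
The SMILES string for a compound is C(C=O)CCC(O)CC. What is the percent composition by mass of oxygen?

Atom tally by fragment:
  OHCCH2 → C:2 H:3 O:1
  CH2 → C:1 H:2
  CH2 → C:1 H:2
  CH(OH) → C:1 H:2 O:1
  CH2 → C:1 H:2
  CH3 → C:1 H:3
Element totals:
  C: 7
  H: 14
  O: 2
Molecular formula: C7H14O2.
Molar mass = 130.187 g/mol.
Mass from O: 2 × 15.999 = 31.998 g/mol.
%O = 31.998 / 130.187 × 100 = 24.58%.

24.58%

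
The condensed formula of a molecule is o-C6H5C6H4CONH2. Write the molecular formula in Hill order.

Atom tally by fragment:
  benzene ring core → C:6 H:6
  (− 2 ring H displaced by substituents)
  + C6H5 → C:6 H:5
  + CONH2 → C:1 H:2 O:1 N:1
Element totals:
  C: 13
  H: 11
  N: 1
  O: 1

C13H11NO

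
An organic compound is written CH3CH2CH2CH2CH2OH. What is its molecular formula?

C5H12O

Element totals:
  C: 5
  H: 12
  O: 1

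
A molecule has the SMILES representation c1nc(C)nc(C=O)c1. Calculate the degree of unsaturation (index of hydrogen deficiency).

Atom tally by fragment:
  pyrimidine ring core → C:4 H:4 N:2
  (− 2 ring H displaced by substituents)
  + CH3 → C:1 H:3
  + CHO → C:1 H:1 O:1
Element totals:
  C: 6
  H: 6
  N: 2
  O: 1
Molecular formula: C6H6N2O.
DoU = (2C + 2 + N − H − X) / 2 = (2·6 + 2 + 2 − 6 − 0) / 2 = 5.

5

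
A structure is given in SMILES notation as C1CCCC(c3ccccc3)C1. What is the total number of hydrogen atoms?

16

Atom tally by fragment:
  cyclohexane ring core → C:6 H:12
  (− 1 ring H displaced by substituents)
  + C6H5 → C:6 H:5
Element totals:
  C: 12
  H: 16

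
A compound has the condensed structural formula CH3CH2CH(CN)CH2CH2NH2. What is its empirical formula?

C3H6N

Atom tally by fragment:
  CH3 → C:1 H:3
  CH2 → C:1 H:2
  CH(CN) → C:2 H:1 N:1
  CH2 → C:1 H:2
  CH2NH2 → C:1 H:4 N:1
Element totals:
  C: 6
  H: 12
  N: 2
Molecular formula: C6H12N2.
gcd of subscripts = 2; dividing each by 2:
  C: 6/2 = 3
  H: 12/2 = 6
  N: 2/2 = 1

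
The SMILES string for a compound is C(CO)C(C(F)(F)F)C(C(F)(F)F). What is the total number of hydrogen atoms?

8

Atom tally by fragment:
  HOCH2CH2 → C:2 H:5 O:1
  CH(CF3) → C:2 H:1 F:3
  CH2CF3 → C:2 H:2 F:3
Element totals:
  C: 6
  H: 8
  F: 6
  O: 1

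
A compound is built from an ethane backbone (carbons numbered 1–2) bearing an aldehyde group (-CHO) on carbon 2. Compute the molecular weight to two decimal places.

58.08 g/mol

Atom tally by fragment:
  CH3 → C:1 H:3
  CH2CHO → C:2 H:3 O:1
Element totals:
  C: 3
  H: 6
  O: 1
Molecular formula: C3H6O.
  M = 3(12.011) + 6(1.008) + 15.999
    = 36.033 + 6.048 + 15.999 = 58.080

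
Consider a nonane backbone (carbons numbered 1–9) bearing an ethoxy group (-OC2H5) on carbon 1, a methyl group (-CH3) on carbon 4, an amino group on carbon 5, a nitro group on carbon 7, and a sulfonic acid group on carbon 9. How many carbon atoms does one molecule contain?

Atom tally by fragment:
  C2H5OCH2 → C:3 H:7 O:1
  CH2 → C:1 H:2
  CH2 → C:1 H:2
  CH(CH3) → C:2 H:4
  CH(NH2) → C:1 H:3 N:1
  CH2 → C:1 H:2
  CH(NO2) → C:1 H:1 N:1 O:2
  CH2 → C:1 H:2
  CH2SO3H → C:1 H:3 S:1 O:3
Element totals:
  C: 12
  H: 26
  N: 2
  O: 6
  S: 1

12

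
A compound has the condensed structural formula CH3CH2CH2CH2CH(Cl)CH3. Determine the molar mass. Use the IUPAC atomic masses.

Element totals:
  C: 6
  H: 13
  Cl: 1
Molecular formula: C6H13Cl.
  M = 6(12.011) + 13(1.008) + 35.45
    = 72.066 + 13.104 + 35.450 = 120.620

120.62 g/mol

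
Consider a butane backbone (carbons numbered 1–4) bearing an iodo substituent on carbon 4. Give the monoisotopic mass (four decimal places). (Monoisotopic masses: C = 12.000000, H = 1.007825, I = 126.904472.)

Atom tally by fragment:
  CH3 → C:1 H:3
  CH2 → C:1 H:2
  CH2 → C:1 H:2
  CH2I → C:1 H:2 I:1
Element totals:
  C: 4
  H: 9
  I: 1
Molecular formula: C4H9I.
  M = 4(12.0) + 9(1.007825) + 126.904472
    = 48.000000 + 9.070425 + 126.904472 = 183.974897

183.9749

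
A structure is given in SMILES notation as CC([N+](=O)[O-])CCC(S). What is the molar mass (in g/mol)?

Atom tally by fragment:
  CH3 → C:1 H:3
  CH(NO2) → C:1 H:1 N:1 O:2
  CH2 → C:1 H:2
  CH2 → C:1 H:2
  CH2SH → C:1 H:3 S:1
Element totals:
  C: 5
  H: 11
  N: 1
  O: 2
  S: 1
Molecular formula: C5H11NO2S.
  M = 5(12.011) + 11(1.008) + 14.007 + 2(15.999) + 32.06
    = 60.055 + 11.088 + 14.007 + 31.998 + 32.060 = 149.208

149.21 g/mol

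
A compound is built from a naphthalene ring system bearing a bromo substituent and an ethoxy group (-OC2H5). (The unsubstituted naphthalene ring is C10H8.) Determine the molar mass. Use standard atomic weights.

251.12 g/mol

Atom tally by fragment:
  naphthalene ring system core → C:10 H:8
  (− 2 ring H displaced by substituents)
  + Br → Br:1
  + OC2H5 → C:2 H:5 O:1
Element totals:
  C: 12
  H: 11
  Br: 1
  O: 1
Molecular formula: C12H11BrO.
  M = 12(12.011) + 11(1.008) + 79.904 + 15.999
    = 144.132 + 11.088 + 79.904 + 15.999 = 251.123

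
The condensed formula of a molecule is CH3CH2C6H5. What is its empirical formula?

Atom tally by fragment:
  CH3 → C:1 H:3
  CH2C6H5 → C:7 H:7
Element totals:
  C: 8
  H: 10
Molecular formula: C8H10.
gcd of subscripts = 2; dividing each by 2:
  C: 8/2 = 4
  H: 10/2 = 5

C4H5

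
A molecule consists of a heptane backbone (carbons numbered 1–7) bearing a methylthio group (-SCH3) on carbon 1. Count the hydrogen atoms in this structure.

18

Atom tally by fragment:
  CH3SCH2 → C:2 H:5 S:1
  CH2 → C:1 H:2
  CH2 → C:1 H:2
  CH2 → C:1 H:2
  CH2 → C:1 H:2
  CH2 → C:1 H:2
  CH3 → C:1 H:3
Element totals:
  C: 8
  H: 18
  S: 1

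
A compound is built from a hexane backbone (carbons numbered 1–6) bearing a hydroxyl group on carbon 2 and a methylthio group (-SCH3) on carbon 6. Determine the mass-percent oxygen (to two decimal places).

10.79%

Atom tally by fragment:
  CH3 → C:1 H:3
  CH(OH) → C:1 H:2 O:1
  CH2 → C:1 H:2
  CH2 → C:1 H:2
  CH2 → C:1 H:2
  CH2SCH3 → C:2 H:5 S:1
Element totals:
  C: 7
  H: 16
  O: 1
  S: 1
Molecular formula: C7H16OS.
Molar mass = 148.264 g/mol.
Mass from O: 1 × 15.999 = 15.999 g/mol.
%O = 15.999 / 148.264 × 100 = 10.79%.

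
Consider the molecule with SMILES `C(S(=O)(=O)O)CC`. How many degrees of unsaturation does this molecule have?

0

Atom tally by fragment:
  HO3SCH2 → C:1 H:3 S:1 O:3
  CH2 → C:1 H:2
  CH3 → C:1 H:3
Element totals:
  C: 3
  H: 8
  O: 3
  S: 1
Molecular formula: C3H8O3S.
DoU = (2C + 2 + N − H − X) / 2 = (2·3 + 2 + 0 − 8 − 0) / 2 = 0.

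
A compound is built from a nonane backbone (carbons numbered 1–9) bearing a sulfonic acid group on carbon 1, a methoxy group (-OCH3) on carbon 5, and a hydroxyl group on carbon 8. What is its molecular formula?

C10H22O5S

Atom tally by fragment:
  HO3SCH2 → C:1 H:3 S:1 O:3
  CH2 → C:1 H:2
  CH2 → C:1 H:2
  CH2 → C:1 H:2
  CH(OCH3) → C:2 H:4 O:1
  CH2 → C:1 H:2
  CH2 → C:1 H:2
  CH(OH) → C:1 H:2 O:1
  CH3 → C:1 H:3
Element totals:
  C: 10
  H: 22
  O: 5
  S: 1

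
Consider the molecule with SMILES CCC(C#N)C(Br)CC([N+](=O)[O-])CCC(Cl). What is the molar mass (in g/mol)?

Atom tally by fragment:
  CH3 → C:1 H:3
  CH2 → C:1 H:2
  CH(CN) → C:2 H:1 N:1
  CH(Br) → C:1 H:1 Br:1
  CH2 → C:1 H:2
  CH(NO2) → C:1 H:1 N:1 O:2
  CH2 → C:1 H:2
  CH2 → C:1 H:2
  CH2Cl → C:1 H:2 Cl:1
Element totals:
  C: 10
  H: 16
  Br: 1
  Cl: 1
  N: 2
  O: 2
Molecular formula: C10H16BrClN2O2.
  M = 10(12.011) + 16(1.008) + 79.904 + 35.45 + 2(14.007) + 2(15.999)
    = 120.110 + 16.128 + 79.904 + 35.450 + 28.014 + 31.998 = 311.604

311.60 g/mol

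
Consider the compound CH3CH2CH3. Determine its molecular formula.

Atom tally by fragment:
  CH3 → C:1 H:3
  CH2 → C:1 H:2
  CH3 → C:1 H:3
Element totals:
  C: 3
  H: 8

C3H8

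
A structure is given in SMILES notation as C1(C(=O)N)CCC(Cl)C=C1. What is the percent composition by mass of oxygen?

10.02%

Atom tally by fragment:
  cyclohexene ring core → C:6 H:10
  (− 2 ring H displaced by substituents)
  + CONH2 → C:1 H:2 O:1 N:1
  + Cl → Cl:1
Element totals:
  C: 7
  H: 10
  Cl: 1
  N: 1
  O: 1
Molecular formula: C7H10ClNO.
Molar mass = 159.613 g/mol.
Mass from O: 1 × 15.999 = 15.999 g/mol.
%O = 15.999 / 159.613 × 100 = 10.02%.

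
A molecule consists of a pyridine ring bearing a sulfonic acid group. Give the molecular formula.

C5H5NO3S

Atom tally by fragment:
  pyridine ring core → C:5 H:5 N:1
  (− 1 ring H displaced by substituents)
  + SO3H → S:1 O:3 H:1
Element totals:
  C: 5
  H: 5
  N: 1
  O: 3
  S: 1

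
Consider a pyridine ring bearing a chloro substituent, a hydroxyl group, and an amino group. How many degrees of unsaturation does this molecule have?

4

Atom tally by fragment:
  pyridine ring core → C:5 H:5 N:1
  (− 3 ring H displaced by substituents)
  + Cl → Cl:1
  + OH → O:1 H:1
  + NH2 → N:1 H:2
Element totals:
  C: 5
  H: 5
  Cl: 1
  N: 2
  O: 1
Molecular formula: C5H5ClN2O.
DoU = (2C + 2 + N − H − X) / 2 = (2·5 + 2 + 2 − 5 − 1) / 2 = 4.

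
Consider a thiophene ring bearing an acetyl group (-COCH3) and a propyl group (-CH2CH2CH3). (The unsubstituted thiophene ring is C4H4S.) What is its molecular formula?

Atom tally by fragment:
  thiophene ring core → C:4 H:4 S:1
  (− 2 ring H displaced by substituents)
  + COCH3 → C:2 H:3 O:1
  + CH2CH2CH3 → C:3 H:7
Element totals:
  C: 9
  H: 12
  O: 1
  S: 1

C9H12OS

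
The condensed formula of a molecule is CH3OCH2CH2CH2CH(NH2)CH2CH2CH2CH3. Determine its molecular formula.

Element totals:
  C: 9
  H: 21
  N: 1
  O: 1

C9H21NO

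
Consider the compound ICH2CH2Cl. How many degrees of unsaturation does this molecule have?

0

Element totals:
  C: 2
  H: 4
  Cl: 1
  I: 1
Molecular formula: C2H4ClI.
DoU = (2C + 2 + N − H − X) / 2 = (2·2 + 2 + 0 − 4 − 2) / 2 = 0.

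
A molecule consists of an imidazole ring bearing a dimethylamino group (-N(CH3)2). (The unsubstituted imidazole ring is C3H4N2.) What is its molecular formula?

C5H9N3

Atom tally by fragment:
  imidazole ring core → C:3 H:4 N:2
  (− 1 ring H displaced by substituents)
  + N(CH3)2 → N:1 C:2 H:6
Element totals:
  C: 5
  H: 9
  N: 3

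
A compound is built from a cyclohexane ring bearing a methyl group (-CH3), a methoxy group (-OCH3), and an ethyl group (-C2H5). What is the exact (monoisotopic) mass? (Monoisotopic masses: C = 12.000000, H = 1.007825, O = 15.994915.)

156.1514

Atom tally by fragment:
  cyclohexane ring core → C:6 H:12
  (− 3 ring H displaced by substituents)
  + CH3 → C:1 H:3
  + OCH3 → C:1 H:3 O:1
  + C2H5 → C:2 H:5
Element totals:
  C: 10
  H: 20
  O: 1
Molecular formula: C10H20O.
  M = 10(12.0) + 20(1.007825) + 15.994915
    = 120.000000 + 20.156500 + 15.994915 = 156.151415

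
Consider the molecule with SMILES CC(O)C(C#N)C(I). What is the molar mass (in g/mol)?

225.03 g/mol

Atom tally by fragment:
  CH3 → C:1 H:3
  CH(OH) → C:1 H:2 O:1
  CH(CN) → C:2 H:1 N:1
  CH2I → C:1 H:2 I:1
Element totals:
  C: 5
  H: 8
  I: 1
  N: 1
  O: 1
Molecular formula: C5H8INO.
  M = 5(12.011) + 8(1.008) + 126.904 + 14.007 + 15.999
    = 60.055 + 8.064 + 126.904 + 14.007 + 15.999 = 225.029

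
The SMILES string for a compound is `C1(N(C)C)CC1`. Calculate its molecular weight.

Atom tally by fragment:
  cyclopropane ring core → C:3 H:6
  (− 1 ring H displaced by substituents)
  + N(CH3)2 → N:1 C:2 H:6
Element totals:
  C: 5
  H: 11
  N: 1
Molecular formula: C5H11N.
  M = 5(12.011) + 11(1.008) + 14.007
    = 60.055 + 11.088 + 14.007 = 85.150

85.15 g/mol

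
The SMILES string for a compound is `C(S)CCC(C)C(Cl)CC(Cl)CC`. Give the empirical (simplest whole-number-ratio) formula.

Atom tally by fragment:
  HSCH2 → C:1 H:3 S:1
  CH2 → C:1 H:2
  CH2 → C:1 H:2
  CH(CH3) → C:2 H:4
  CH(Cl) → C:1 H:1 Cl:1
  CH2 → C:1 H:2
  CH(Cl) → C:1 H:1 Cl:1
  CH2 → C:1 H:2
  CH3 → C:1 H:3
Element totals:
  C: 10
  H: 20
  Cl: 2
  S: 1
Molecular formula: C10H20Cl2S.
gcd of subscripts (10, 2, 20, 1) = 1, so the empirical formula equals the molecular formula.

C10H20Cl2S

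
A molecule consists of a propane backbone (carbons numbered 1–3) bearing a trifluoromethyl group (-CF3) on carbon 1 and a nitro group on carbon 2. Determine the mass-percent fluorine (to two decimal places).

36.28%

Atom tally by fragment:
  F3CCH2 → C:2 H:2 F:3
  CH(NO2) → C:1 H:1 N:1 O:2
  CH3 → C:1 H:3
Element totals:
  C: 4
  H: 6
  F: 3
  N: 1
  O: 2
Molecular formula: C4H6F3NO2.
Molar mass = 157.091 g/mol.
Mass from F: 3 × 18.998 = 56.994 g/mol.
%F = 56.994 / 157.091 × 100 = 36.28%.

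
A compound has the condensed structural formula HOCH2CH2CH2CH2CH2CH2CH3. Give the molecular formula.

Atom tally by fragment:
  HOCH2CH2 → C:2 H:5 O:1
  CH2 → C:1 H:2
  CH2 → C:1 H:2
  CH2 → C:1 H:2
  CH2 → C:1 H:2
  CH3 → C:1 H:3
Element totals:
  C: 7
  H: 16
  O: 1

C7H16O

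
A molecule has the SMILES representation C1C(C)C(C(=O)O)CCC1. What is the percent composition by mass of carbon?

Atom tally by fragment:
  cyclohexane ring core → C:6 H:12
  (− 2 ring H displaced by substituents)
  + CH3 → C:1 H:3
  + COOH → C:1 H:1 O:2
Element totals:
  C: 8
  H: 14
  O: 2
Molecular formula: C8H14O2.
Molar mass = 142.198 g/mol.
Mass from C: 8 × 12.011 = 96.088 g/mol.
%C = 96.088 / 142.198 × 100 = 67.57%.

67.57%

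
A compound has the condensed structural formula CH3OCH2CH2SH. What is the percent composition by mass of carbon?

39.10%

Atom tally by fragment:
  CH3OCH2 → C:2 H:5 O:1
  CH2SH → C:1 H:3 S:1
Element totals:
  C: 3
  H: 8
  O: 1
  S: 1
Molecular formula: C3H8OS.
Molar mass = 92.156 g/mol.
Mass from C: 3 × 12.011 = 36.033 g/mol.
%C = 36.033 / 92.156 × 100 = 39.10%.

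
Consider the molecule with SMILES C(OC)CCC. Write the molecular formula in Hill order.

Atom tally by fragment:
  CH3OCH2 → C:2 H:5 O:1
  CH2 → C:1 H:2
  CH2 → C:1 H:2
  CH3 → C:1 H:3
Element totals:
  C: 5
  H: 12
  O: 1

C5H12O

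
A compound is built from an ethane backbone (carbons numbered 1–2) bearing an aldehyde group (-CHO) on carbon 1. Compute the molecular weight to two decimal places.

Atom tally by fragment:
  OHCCH2 → C:2 H:3 O:1
  CH3 → C:1 H:3
Element totals:
  C: 3
  H: 6
  O: 1
Molecular formula: C3H6O.
  M = 3(12.011) + 6(1.008) + 15.999
    = 36.033 + 6.048 + 15.999 = 58.080

58.08 g/mol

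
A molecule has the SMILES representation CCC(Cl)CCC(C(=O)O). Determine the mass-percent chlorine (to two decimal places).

Atom tally by fragment:
  CH3 → C:1 H:3
  CH2 → C:1 H:2
  CH(Cl) → C:1 H:1 Cl:1
  CH2 → C:1 H:2
  CH2 → C:1 H:2
  CH2COOH → C:2 H:3 O:2
Element totals:
  C: 7
  H: 13
  Cl: 1
  O: 2
Molecular formula: C7H13ClO2.
Molar mass = 164.629 g/mol.
Mass from Cl: 1 × 35.45 = 35.450 g/mol.
%Cl = 35.450 / 164.629 × 100 = 21.53%.

21.53%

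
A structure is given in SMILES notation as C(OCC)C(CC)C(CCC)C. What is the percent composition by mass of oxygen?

9.28%

Atom tally by fragment:
  C2H5OCH2 → C:3 H:7 O:1
  CH(C2H5) → C:3 H:6
  CH(CH2CH2CH3) → C:4 H:8
  CH3 → C:1 H:3
Element totals:
  C: 11
  H: 24
  O: 1
Molecular formula: C11H24O.
Molar mass = 172.312 g/mol.
Mass from O: 1 × 15.999 = 15.999 g/mol.
%O = 15.999 / 172.312 × 100 = 9.28%.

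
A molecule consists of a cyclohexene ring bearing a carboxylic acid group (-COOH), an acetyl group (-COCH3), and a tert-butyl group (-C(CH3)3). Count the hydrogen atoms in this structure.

20

Atom tally by fragment:
  cyclohexene ring core → C:6 H:10
  (− 3 ring H displaced by substituents)
  + COOH → C:1 H:1 O:2
  + COCH3 → C:2 H:3 O:1
  + C(CH3)3 → C:4 H:9
Element totals:
  C: 13
  H: 20
  O: 3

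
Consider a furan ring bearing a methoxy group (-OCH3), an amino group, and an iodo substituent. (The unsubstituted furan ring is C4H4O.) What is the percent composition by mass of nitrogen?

5.86%

Atom tally by fragment:
  furan ring core → C:4 H:4 O:1
  (− 3 ring H displaced by substituents)
  + OCH3 → C:1 H:3 O:1
  + NH2 → N:1 H:2
  + I → I:1
Element totals:
  C: 5
  H: 6
  I: 1
  N: 1
  O: 2
Molecular formula: C5H6INO2.
Molar mass = 239.012 g/mol.
Mass from N: 1 × 14.007 = 14.007 g/mol.
%N = 14.007 / 239.012 × 100 = 5.86%.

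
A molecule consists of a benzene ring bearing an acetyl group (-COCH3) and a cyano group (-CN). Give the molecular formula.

Atom tally by fragment:
  benzene ring core → C:6 H:6
  (− 2 ring H displaced by substituents)
  + COCH3 → C:2 H:3 O:1
  + CN → C:1 N:1
Element totals:
  C: 9
  H: 7
  N: 1
  O: 1

C9H7NO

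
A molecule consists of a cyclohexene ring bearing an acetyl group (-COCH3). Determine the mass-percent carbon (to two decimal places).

Atom tally by fragment:
  cyclohexene ring core → C:6 H:10
  (− 1 ring H displaced by substituents)
  + COCH3 → C:2 H:3 O:1
Element totals:
  C: 8
  H: 12
  O: 1
Molecular formula: C8H12O.
Molar mass = 124.183 g/mol.
Mass from C: 8 × 12.011 = 96.088 g/mol.
%C = 96.088 / 124.183 × 100 = 77.38%.

77.38%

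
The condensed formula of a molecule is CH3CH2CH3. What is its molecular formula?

Element totals:
  C: 3
  H: 8

C3H8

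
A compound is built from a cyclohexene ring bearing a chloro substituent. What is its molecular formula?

C6H9Cl

Atom tally by fragment:
  cyclohexene ring core → C:6 H:10
  (− 1 ring H displaced by substituents)
  + Cl → Cl:1
Element totals:
  C: 6
  H: 9
  Cl: 1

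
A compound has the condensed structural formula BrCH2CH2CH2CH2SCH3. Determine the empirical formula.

C5H11BrS

Atom tally by fragment:
  BrCH2 → C:1 H:2 Br:1
  CH2 → C:1 H:2
  CH2 → C:1 H:2
  CH2SCH3 → C:2 H:5 S:1
Element totals:
  C: 5
  H: 11
  Br: 1
  S: 1
Molecular formula: C5H11BrS.
gcd of subscripts (1, 5, 11, 1) = 1, so the empirical formula equals the molecular formula.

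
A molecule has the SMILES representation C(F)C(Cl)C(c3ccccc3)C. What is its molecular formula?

Atom tally by fragment:
  FCH2 → C:1 H:2 F:1
  CH(Cl) → C:1 H:1 Cl:1
  CH(C6H5) → C:7 H:6
  CH3 → C:1 H:3
Element totals:
  C: 10
  H: 12
  Cl: 1
  F: 1

C10H12ClF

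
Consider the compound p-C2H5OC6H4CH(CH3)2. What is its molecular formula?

C11H16O

Element totals:
  C: 11
  H: 16
  O: 1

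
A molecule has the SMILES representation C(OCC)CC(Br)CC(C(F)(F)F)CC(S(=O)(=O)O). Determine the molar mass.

Atom tally by fragment:
  C2H5OCH2 → C:3 H:7 O:1
  CH2 → C:1 H:2
  CH(Br) → C:1 H:1 Br:1
  CH2 → C:1 H:2
  CH(CF3) → C:2 H:1 F:3
  CH2 → C:1 H:2
  CH2SO3H → C:1 H:3 S:1 O:3
Element totals:
  C: 10
  H: 18
  Br: 1
  F: 3
  O: 4
  S: 1
Molecular formula: C10H18BrF3O4S.
  M = 10(12.011) + 18(1.008) + 79.904 + 3(18.998) + 4(15.999) + 32.06
    = 120.110 + 18.144 + 79.904 + 56.994 + 63.996 + 32.060 = 371.208

371.21 g/mol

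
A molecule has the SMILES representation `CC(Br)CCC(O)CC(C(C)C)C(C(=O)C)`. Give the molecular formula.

C13H25BrO2

Atom tally by fragment:
  CH3 → C:1 H:3
  CH(Br) → C:1 H:1 Br:1
  CH2 → C:1 H:2
  CH2 → C:1 H:2
  CH(OH) → C:1 H:2 O:1
  CH2 → C:1 H:2
  CH(CH(CH3)2) → C:4 H:8
  CH2COCH3 → C:3 H:5 O:1
Element totals:
  C: 13
  H: 25
  Br: 1
  O: 2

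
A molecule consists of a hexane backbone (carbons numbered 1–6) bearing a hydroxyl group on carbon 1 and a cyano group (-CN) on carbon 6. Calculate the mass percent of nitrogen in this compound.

Atom tally by fragment:
  HOCH2 → C:1 H:3 O:1
  CH2 → C:1 H:2
  CH2 → C:1 H:2
  CH2 → C:1 H:2
  CH2 → C:1 H:2
  CH2CN → C:2 H:2 N:1
Element totals:
  C: 7
  H: 13
  N: 1
  O: 1
Molecular formula: C7H13NO.
Molar mass = 127.187 g/mol.
Mass from N: 1 × 14.007 = 14.007 g/mol.
%N = 14.007 / 127.187 × 100 = 11.01%.

11.01%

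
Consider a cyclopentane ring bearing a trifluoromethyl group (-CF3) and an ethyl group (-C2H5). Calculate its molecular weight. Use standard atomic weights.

Atom tally by fragment:
  cyclopentane ring core → C:5 H:10
  (− 2 ring H displaced by substituents)
  + CF3 → C:1 F:3
  + C2H5 → C:2 H:5
Element totals:
  C: 8
  H: 13
  F: 3
Molecular formula: C8H13F3.
  M = 8(12.011) + 13(1.008) + 3(18.998)
    = 96.088 + 13.104 + 56.994 = 166.186

166.19 g/mol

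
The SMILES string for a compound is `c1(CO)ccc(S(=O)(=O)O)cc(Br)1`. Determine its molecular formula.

C7H7BrO4S

Atom tally by fragment:
  benzene ring core → C:6 H:6
  (− 3 ring H displaced by substituents)
  + CH2OH → C:1 H:3 O:1
  + SO3H → S:1 O:3 H:1
  + Br → Br:1
Element totals:
  C: 7
  H: 7
  Br: 1
  O: 4
  S: 1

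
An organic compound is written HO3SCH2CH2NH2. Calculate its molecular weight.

Element totals:
  C: 2
  H: 7
  N: 1
  O: 3
  S: 1
Molecular formula: C2H7NO3S.
  M = 2(12.011) + 7(1.008) + 14.007 + 3(15.999) + 32.06
    = 24.022 + 7.056 + 14.007 + 47.997 + 32.060 = 125.142

125.14 g/mol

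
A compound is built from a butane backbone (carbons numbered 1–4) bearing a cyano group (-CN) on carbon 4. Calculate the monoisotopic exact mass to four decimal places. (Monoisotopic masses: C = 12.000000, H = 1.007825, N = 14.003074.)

83.0735

Atom tally by fragment:
  CH3 → C:1 H:3
  CH2 → C:1 H:2
  CH2 → C:1 H:2
  CH2CN → C:2 H:2 N:1
Element totals:
  C: 5
  H: 9
  N: 1
Molecular formula: C5H9N.
  M = 5(12.0) + 9(1.007825) + 14.003074
    = 60.000000 + 9.070425 + 14.003074 = 83.073499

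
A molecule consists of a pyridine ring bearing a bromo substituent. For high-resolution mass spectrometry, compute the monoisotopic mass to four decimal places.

156.9527

Atom tally by fragment:
  pyridine ring core → C:5 H:5 N:1
  (− 1 ring H displaced by substituents)
  + Br → Br:1
Element totals:
  C: 5
  H: 4
  Br: 1
  N: 1
Molecular formula: C5H4BrN.
  M = 5(12.0) + 4(1.007825) + 78.918338 + 14.003074
    = 60.000000 + 4.031300 + 78.918338 + 14.003074 = 156.952712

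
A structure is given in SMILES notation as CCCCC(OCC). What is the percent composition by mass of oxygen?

Atom tally by fragment:
  CH3 → C:1 H:3
  CH2 → C:1 H:2
  CH2 → C:1 H:2
  CH2 → C:1 H:2
  CH2OC2H5 → C:3 H:7 O:1
Element totals:
  C: 7
  H: 16
  O: 1
Molecular formula: C7H16O.
Molar mass = 116.204 g/mol.
Mass from O: 1 × 15.999 = 15.999 g/mol.
%O = 15.999 / 116.204 × 100 = 13.77%.

13.77%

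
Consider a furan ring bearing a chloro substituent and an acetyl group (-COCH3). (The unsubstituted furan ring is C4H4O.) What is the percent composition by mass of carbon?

49.85%

Atom tally by fragment:
  furan ring core → C:4 H:4 O:1
  (− 2 ring H displaced by substituents)
  + Cl → Cl:1
  + COCH3 → C:2 H:3 O:1
Element totals:
  C: 6
  H: 5
  Cl: 1
  O: 2
Molecular formula: C6H5ClO2.
Molar mass = 144.554 g/mol.
Mass from C: 6 × 12.011 = 72.066 g/mol.
%C = 72.066 / 144.554 × 100 = 49.85%.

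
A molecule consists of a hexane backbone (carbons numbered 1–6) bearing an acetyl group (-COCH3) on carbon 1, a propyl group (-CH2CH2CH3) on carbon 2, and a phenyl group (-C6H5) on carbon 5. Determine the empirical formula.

C17H26O

Atom tally by fragment:
  CH3COCH2 → C:3 H:5 O:1
  CH(CH2CH2CH3) → C:4 H:8
  CH2 → C:1 H:2
  CH2 → C:1 H:2
  CH(C6H5) → C:7 H:6
  CH3 → C:1 H:3
Element totals:
  C: 17
  H: 26
  O: 1
Molecular formula: C17H26O.
gcd of subscripts (17, 26, 1) = 1, so the empirical formula equals the molecular formula.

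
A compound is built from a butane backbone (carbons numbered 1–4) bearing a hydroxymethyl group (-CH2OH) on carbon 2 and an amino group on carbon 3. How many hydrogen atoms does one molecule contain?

13

Atom tally by fragment:
  CH3 → C:1 H:3
  CH(CH2OH) → C:2 H:4 O:1
  CH(NH2) → C:1 H:3 N:1
  CH3 → C:1 H:3
Element totals:
  C: 5
  H: 13
  N: 1
  O: 1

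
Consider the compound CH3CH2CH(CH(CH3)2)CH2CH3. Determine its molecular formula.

Element totals:
  C: 8
  H: 18

C8H18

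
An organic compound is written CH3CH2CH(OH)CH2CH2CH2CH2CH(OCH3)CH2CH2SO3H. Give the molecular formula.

C11H24O5S

Atom tally by fragment:
  CH3 → C:1 H:3
  CH2 → C:1 H:2
  CH(OH) → C:1 H:2 O:1
  CH2 → C:1 H:2
  CH2 → C:1 H:2
  CH2 → C:1 H:2
  CH2 → C:1 H:2
  CH(OCH3) → C:2 H:4 O:1
  CH2 → C:1 H:2
  CH2SO3H → C:1 H:3 S:1 O:3
Element totals:
  C: 11
  H: 24
  O: 5
  S: 1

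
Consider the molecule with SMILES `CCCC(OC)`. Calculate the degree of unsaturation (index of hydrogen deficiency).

Atom tally by fragment:
  CH3 → C:1 H:3
  CH2 → C:1 H:2
  CH2 → C:1 H:2
  CH2OCH3 → C:2 H:5 O:1
Element totals:
  C: 5
  H: 12
  O: 1
Molecular formula: C5H12O.
DoU = (2C + 2 + N − H − X) / 2 = (2·5 + 2 + 0 − 12 − 0) / 2 = 0.

0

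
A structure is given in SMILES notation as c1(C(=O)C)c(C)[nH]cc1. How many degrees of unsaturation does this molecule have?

Atom tally by fragment:
  pyrrole ring core → C:4 H:5 N:1
  (− 2 ring H displaced by substituents)
  + COCH3 → C:2 H:3 O:1
  + CH3 → C:1 H:3
Element totals:
  C: 7
  H: 9
  N: 1
  O: 1
Molecular formula: C7H9NO.
DoU = (2C + 2 + N − H − X) / 2 = (2·7 + 2 + 1 − 9 − 0) / 2 = 4.

4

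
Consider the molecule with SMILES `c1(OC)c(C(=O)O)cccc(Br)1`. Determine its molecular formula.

Atom tally by fragment:
  benzene ring core → C:6 H:6
  (− 3 ring H displaced by substituents)
  + OCH3 → C:1 H:3 O:1
  + COOH → C:1 H:1 O:2
  + Br → Br:1
Element totals:
  C: 8
  H: 7
  Br: 1
  O: 3

C8H7BrO3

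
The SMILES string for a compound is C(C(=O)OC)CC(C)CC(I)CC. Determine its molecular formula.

C10H19IO2

Atom tally by fragment:
  CH3OOCCH2 → C:3 H:5 O:2
  CH2 → C:1 H:2
  CH(CH3) → C:2 H:4
  CH2 → C:1 H:2
  CH(I) → C:1 H:1 I:1
  CH2 → C:1 H:2
  CH3 → C:1 H:3
Element totals:
  C: 10
  H: 19
  I: 1
  O: 2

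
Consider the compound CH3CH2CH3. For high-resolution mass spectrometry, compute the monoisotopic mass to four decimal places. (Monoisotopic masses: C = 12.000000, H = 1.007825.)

Element totals:
  C: 3
  H: 8
Molecular formula: C3H8.
  M = 3(12.0) + 8(1.007825)
    = 36.000000 + 8.062600 = 44.062600

44.0626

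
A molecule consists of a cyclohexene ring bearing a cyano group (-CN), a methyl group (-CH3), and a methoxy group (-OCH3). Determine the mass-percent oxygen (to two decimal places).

Atom tally by fragment:
  cyclohexene ring core → C:6 H:10
  (− 3 ring H displaced by substituents)
  + CN → C:1 N:1
  + CH3 → C:1 H:3
  + OCH3 → C:1 H:3 O:1
Element totals:
  C: 9
  H: 13
  N: 1
  O: 1
Molecular formula: C9H13NO.
Molar mass = 151.209 g/mol.
Mass from O: 1 × 15.999 = 15.999 g/mol.
%O = 15.999 / 151.209 × 100 = 10.58%.

10.58%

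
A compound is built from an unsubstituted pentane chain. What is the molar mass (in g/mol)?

72.15 g/mol

Atom tally by fragment:
  CH3 → C:1 H:3
  CH2 → C:1 H:2
  CH2 → C:1 H:2
  CH2 → C:1 H:2
  CH3 → C:1 H:3
Element totals:
  C: 5
  H: 12
Molecular formula: C5H12.
  M = 5(12.011) + 12(1.008)
    = 60.055 + 12.096 = 72.151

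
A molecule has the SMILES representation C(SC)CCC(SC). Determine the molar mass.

150.30 g/mol

Atom tally by fragment:
  CH3SCH2 → C:2 H:5 S:1
  CH2 → C:1 H:2
  CH2 → C:1 H:2
  CH2SCH3 → C:2 H:5 S:1
Element totals:
  C: 6
  H: 14
  S: 2
Molecular formula: C6H14S2.
  M = 6(12.011) + 14(1.008) + 2(32.06)
    = 72.066 + 14.112 + 64.120 = 150.298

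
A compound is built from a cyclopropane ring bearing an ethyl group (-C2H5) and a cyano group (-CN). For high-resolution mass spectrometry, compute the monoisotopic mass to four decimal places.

Atom tally by fragment:
  cyclopropane ring core → C:3 H:6
  (− 2 ring H displaced by substituents)
  + C2H5 → C:2 H:5
  + CN → C:1 N:1
Element totals:
  C: 6
  H: 9
  N: 1
Molecular formula: C6H9N.
  M = 6(12.0) + 9(1.007825) + 14.003074
    = 72.000000 + 9.070425 + 14.003074 = 95.073499

95.0735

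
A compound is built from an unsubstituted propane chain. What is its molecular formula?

C3H8

Atom tally by fragment:
  CH3 → C:1 H:3
  CH2 → C:1 H:2
  CH3 → C:1 H:3
Element totals:
  C: 3
  H: 8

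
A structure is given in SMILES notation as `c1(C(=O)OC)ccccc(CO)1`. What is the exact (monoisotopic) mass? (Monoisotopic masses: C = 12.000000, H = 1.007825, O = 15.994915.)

Atom tally by fragment:
  benzene ring core → C:6 H:6
  (− 2 ring H displaced by substituents)
  + COOCH3 → C:2 H:3 O:2
  + CH2OH → C:1 H:3 O:1
Element totals:
  C: 9
  H: 10
  O: 3
Molecular formula: C9H10O3.
  M = 9(12.0) + 10(1.007825) + 3(15.994915)
    = 108.000000 + 10.078250 + 47.984745 = 166.062995

166.0630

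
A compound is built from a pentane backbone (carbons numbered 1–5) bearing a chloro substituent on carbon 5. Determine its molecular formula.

Atom tally by fragment:
  CH3 → C:1 H:3
  CH2 → C:1 H:2
  CH2 → C:1 H:2
  CH2 → C:1 H:2
  CH2Cl → C:1 H:2 Cl:1
Element totals:
  C: 5
  H: 11
  Cl: 1

C5H11Cl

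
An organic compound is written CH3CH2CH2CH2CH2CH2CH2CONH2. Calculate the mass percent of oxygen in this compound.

Element totals:
  C: 8
  H: 17
  N: 1
  O: 1
Molecular formula: C8H17NO.
Molar mass = 143.230 g/mol.
Mass from O: 1 × 15.999 = 15.999 g/mol.
%O = 15.999 / 143.230 × 100 = 11.17%.

11.17%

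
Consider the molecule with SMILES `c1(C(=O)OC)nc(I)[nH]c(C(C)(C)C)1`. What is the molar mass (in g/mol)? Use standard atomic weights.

308.12 g/mol

Atom tally by fragment:
  imidazole ring core → C:3 H:4 N:2
  (− 3 ring H displaced by substituents)
  + COOCH3 → C:2 H:3 O:2
  + I → I:1
  + C(CH3)3 → C:4 H:9
Element totals:
  C: 9
  H: 13
  I: 1
  N: 2
  O: 2
Molecular formula: C9H13IN2O2.
  M = 9(12.011) + 13(1.008) + 126.904 + 2(14.007) + 2(15.999)
    = 108.099 + 13.104 + 126.904 + 28.014 + 31.998 = 308.119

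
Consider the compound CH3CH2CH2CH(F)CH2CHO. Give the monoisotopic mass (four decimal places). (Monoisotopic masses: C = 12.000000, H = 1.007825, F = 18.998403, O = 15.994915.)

Element totals:
  C: 6
  H: 11
  F: 1
  O: 1
Molecular formula: C6H11FO.
  M = 6(12.0) + 11(1.007825) + 18.998403 + 15.994915
    = 72.000000 + 11.086075 + 18.998403 + 15.994915 = 118.079393

118.0794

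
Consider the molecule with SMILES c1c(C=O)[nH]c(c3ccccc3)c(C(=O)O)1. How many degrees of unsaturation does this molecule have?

9

Atom tally by fragment:
  pyrrole ring core → C:4 H:5 N:1
  (− 3 ring H displaced by substituents)
  + CHO → C:1 H:1 O:1
  + C6H5 → C:6 H:5
  + COOH → C:1 H:1 O:2
Element totals:
  C: 12
  H: 9
  N: 1
  O: 3
Molecular formula: C12H9NO3.
DoU = (2C + 2 + N − H − X) / 2 = (2·12 + 2 + 1 − 9 − 0) / 2 = 9.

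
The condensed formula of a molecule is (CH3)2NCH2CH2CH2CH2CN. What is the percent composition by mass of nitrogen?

Atom tally by fragment:
  (CH3)2NCH2 → C:3 H:8 N:1
  CH2 → C:1 H:2
  CH2 → C:1 H:2
  CH2CN → C:2 H:2 N:1
Element totals:
  C: 7
  H: 14
  N: 2
Molecular formula: C7H14N2.
Molar mass = 126.203 g/mol.
Mass from N: 2 × 14.007 = 28.014 g/mol.
%N = 28.014 / 126.203 × 100 = 22.20%.

22.20%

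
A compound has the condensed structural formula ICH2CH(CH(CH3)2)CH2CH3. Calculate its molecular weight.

Atom tally by fragment:
  ICH2 → C:1 H:2 I:1
  CH(CH(CH3)2) → C:4 H:8
  CH2 → C:1 H:2
  CH3 → C:1 H:3
Element totals:
  C: 7
  H: 15
  I: 1
Molecular formula: C7H15I.
  M = 7(12.011) + 15(1.008) + 126.904
    = 84.077 + 15.120 + 126.904 = 226.101

226.10 g/mol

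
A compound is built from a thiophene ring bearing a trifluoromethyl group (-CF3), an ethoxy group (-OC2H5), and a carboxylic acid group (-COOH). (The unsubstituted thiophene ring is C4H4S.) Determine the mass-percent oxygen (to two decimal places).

19.98%

Atom tally by fragment:
  thiophene ring core → C:4 H:4 S:1
  (− 3 ring H displaced by substituents)
  + CF3 → C:1 F:3
  + OC2H5 → C:2 H:5 O:1
  + COOH → C:1 H:1 O:2
Element totals:
  C: 8
  H: 7
  F: 3
  O: 3
  S: 1
Molecular formula: C8H7F3O3S.
Molar mass = 240.195 g/mol.
Mass from O: 3 × 15.999 = 47.997 g/mol.
%O = 47.997 / 240.195 × 100 = 19.98%.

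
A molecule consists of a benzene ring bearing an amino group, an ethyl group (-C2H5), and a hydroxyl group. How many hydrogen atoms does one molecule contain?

11

Atom tally by fragment:
  benzene ring core → C:6 H:6
  (− 3 ring H displaced by substituents)
  + NH2 → N:1 H:2
  + C2H5 → C:2 H:5
  + OH → O:1 H:1
Element totals:
  C: 8
  H: 11
  N: 1
  O: 1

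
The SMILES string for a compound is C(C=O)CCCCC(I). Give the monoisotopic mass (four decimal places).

240.0011

Atom tally by fragment:
  OHCCH2 → C:2 H:3 O:1
  CH2 → C:1 H:2
  CH2 → C:1 H:2
  CH2 → C:1 H:2
  CH2 → C:1 H:2
  CH2I → C:1 H:2 I:1
Element totals:
  C: 7
  H: 13
  I: 1
  O: 1
Molecular formula: C7H13IO.
  M = 7(12.0) + 13(1.007825) + 126.904472 + 15.994915
    = 84.000000 + 13.101725 + 126.904472 + 15.994915 = 240.001112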